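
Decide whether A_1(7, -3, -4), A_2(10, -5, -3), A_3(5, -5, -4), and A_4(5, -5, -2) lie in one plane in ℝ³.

A normal to the plane through A_1, A_2, A_3 is n = A_1A_2 × A_1A_3 = (2, -2, -10).
The plane has equation n·P = 60. For A_4: n·A_4 = 40.
40 ≠ 60, so A_4 is off the plane.

No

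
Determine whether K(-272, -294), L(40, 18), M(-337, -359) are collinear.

Yes

KL = (312, 312), KM = (-65, -65).
Checking proportionality: KM = -5/24·KL, so the vectors are parallel and the points are collinear.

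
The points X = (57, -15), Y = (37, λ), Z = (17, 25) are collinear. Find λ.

5

Collinearity: (Y − X) must be parallel to (Z − X) = (-40, 40).
Cross-multiplying the components: (λ − (-15))·(-40) = (-20)·(40).
Solving gives λ = 5.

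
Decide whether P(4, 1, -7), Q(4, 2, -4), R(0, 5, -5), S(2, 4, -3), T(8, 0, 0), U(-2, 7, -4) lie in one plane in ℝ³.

Yes

The plane through P, Q, R has normal n = PQ × PR = (-10, -12, 4) and equation n·X = -80.
Checking the remaining points: n·S = -80, n·T = -80, n·U = -80.
All equal -80, so all 6 points lie in one plane.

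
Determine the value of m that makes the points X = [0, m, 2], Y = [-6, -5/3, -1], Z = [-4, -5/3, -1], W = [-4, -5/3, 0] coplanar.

The points are coplanar iff XY · (XZ × XW) = 0.
Expanding, this is linear in m: (2)m + (10/3) = 0.
So m = -5/3.

-5/3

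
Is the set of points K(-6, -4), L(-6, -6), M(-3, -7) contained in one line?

KL = (0, -2), KM = (3, -3).
If collinear, KM would be a scalar multiple of KL. But (0)·(-3) ≠ (-2)·(3) (difference 6), so they are not parallel; the points are not collinear.

No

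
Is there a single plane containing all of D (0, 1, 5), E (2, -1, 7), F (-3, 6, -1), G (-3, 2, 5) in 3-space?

Yes

With D as base: DE = (2, -2, 2), DF = (-3, 5, -6), DG = (-3, 1, 0).
DF × DG = (6, 18, 12).
DE · (DF × DG) = 0.
The scalar triple product vanishes, so the four points are coplanar.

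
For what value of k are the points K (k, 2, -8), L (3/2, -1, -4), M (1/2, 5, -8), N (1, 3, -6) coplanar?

The points are coplanar iff KL · (KM × KN) = 0.
Expanding, this is linear in k: (-4)k + (2) = 0.
So k = 1/2.

1/2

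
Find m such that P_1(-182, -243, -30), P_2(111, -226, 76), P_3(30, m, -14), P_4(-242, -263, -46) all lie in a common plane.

The points are coplanar iff P_1P_2 · (P_1P_3 × P_1P_4) = 0.
Expanding, this is linear in m: (1672)m + (91960) = 0.
So m = -55.

-55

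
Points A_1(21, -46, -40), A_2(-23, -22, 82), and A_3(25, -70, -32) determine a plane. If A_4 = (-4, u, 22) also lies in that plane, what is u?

The plane through A_1, A_2, A_3 has equation 3120x + 840y + 960z = -11520.
Substituting A_4: (840)u + (8640) = -11520, so u = -24.

-24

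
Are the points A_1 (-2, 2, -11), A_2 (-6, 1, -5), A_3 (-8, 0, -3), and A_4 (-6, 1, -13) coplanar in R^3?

No

The four points are coplanar iff the 3×3 determinant with rows A_1A_2, A_1A_3, A_1A_4 is zero.
Rows: (-4, -1, 6), (-6, -2, 8), (-4, -1, -2).
Expanding along the first row: (-4)(12) − (-1)(44) + (6)(-2) = -16.
Nonzero ⇒ not coplanar.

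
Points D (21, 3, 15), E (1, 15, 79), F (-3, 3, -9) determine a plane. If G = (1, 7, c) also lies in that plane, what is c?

23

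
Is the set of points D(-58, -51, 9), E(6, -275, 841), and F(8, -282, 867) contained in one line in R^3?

Yes

DE = (64, -224, 832), DF = (66, -231, 858).
Each component of DF is 33/32 times the corresponding component of DE, so DF = 33/32·DE and the points are collinear.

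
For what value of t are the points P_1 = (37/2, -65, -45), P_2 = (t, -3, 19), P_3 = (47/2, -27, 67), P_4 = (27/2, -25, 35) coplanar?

-11/2

Normal to plane P_1P_3P_4: n = (-1440, -960, 390); plane equation n·P = 18210.
Requiring n·P_2 = 18210: (-1440)t + (10290) = 18210.
So t = -11/2.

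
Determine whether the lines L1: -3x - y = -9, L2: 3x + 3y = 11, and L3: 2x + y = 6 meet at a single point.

Intersecting L1 and L2: solving the 2×2 system gives (x, y) = (8/3, 1).
Substitute into L3: (2)(8/3) + (1)(1) = 19/3.
But L3 requires 6 ≠ 19/3, so the three lines have no common point.

No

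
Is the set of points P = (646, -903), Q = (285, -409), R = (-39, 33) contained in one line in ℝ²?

No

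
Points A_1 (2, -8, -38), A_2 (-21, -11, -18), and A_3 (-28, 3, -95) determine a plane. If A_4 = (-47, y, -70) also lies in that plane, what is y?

-1

A normal to the plane is n = A_1A_2 × A_1A_3 = (-49, -1911, -343).
A_4 lies in the plane iff n · A_1A_4 = 0.
This gives (-1911)y + (-1911) = 0, so y = -1.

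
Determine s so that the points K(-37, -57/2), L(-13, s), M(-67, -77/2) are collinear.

Collinearity: (L − K) must be parallel to (M − K) = (-30, -10).
Cross-multiplying the components: (s − (-57/2))·(-30) = (24)·(-10).
Solving gives s = -41/2.

-41/2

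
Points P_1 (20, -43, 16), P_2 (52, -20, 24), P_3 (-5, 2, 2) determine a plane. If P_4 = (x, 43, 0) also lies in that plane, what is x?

4

A normal to the plane is n = P_1P_2 × P_1P_3 = (-682, 248, 2015).
P_4 lies in the plane iff n · P_1P_4 = 0.
This gives (-682)x + (2728) = 0, so x = 4.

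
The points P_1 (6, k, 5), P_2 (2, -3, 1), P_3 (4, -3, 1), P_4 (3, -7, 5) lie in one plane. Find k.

-7

Coplanarity ⇔ det[P_1P_2; P_1P_3; P_1P_4] = 0.
Expanding, this is linear in k: (8)k + (56) = 0.
So k = -7.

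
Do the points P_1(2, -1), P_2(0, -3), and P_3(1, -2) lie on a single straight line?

Yes

P_1P_2 = (-2, -2), P_1P_3 = (-1, -1).
Checking proportionality: P_1P_3 = 1/2·P_1P_2, so the vectors are parallel and the points are collinear.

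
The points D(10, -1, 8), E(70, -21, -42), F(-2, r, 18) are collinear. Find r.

Collinearity requires DE × DF = 0; each component is linear in r.
The x-component gives (50)r + (-150) = 0, so r = 3.
The remaining components then also vanish.

3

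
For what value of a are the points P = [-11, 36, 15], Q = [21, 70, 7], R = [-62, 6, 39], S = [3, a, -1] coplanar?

24

Normal to plane PQR: n = (576, -360, 774); plane equation n·X = -7686.
Requiring n·S = -7686: (-360)a + (954) = -7686.
So a = 24.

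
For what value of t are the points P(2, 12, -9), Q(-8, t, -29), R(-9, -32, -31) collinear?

-28

Direction PR = (-11, -44, -22). From the x-coordinate of Q, the parameter along the line is τ = (-8 − 2)/(-11) = 10/11.
Then t = 12 + 10/11·(-44) = -28.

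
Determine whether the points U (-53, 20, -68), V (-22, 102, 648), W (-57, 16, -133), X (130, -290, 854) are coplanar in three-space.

The four points are coplanar iff the 3×3 determinant with rows UV, UW, UX is zero.
Rows: (31, 82, 716), (-4, -4, -65), (183, -310, 922).
Expanding along the first row: (31)(-23838) − (82)(8207) + (716)(1972) = 0.
Zero determinant ⇒ coplanar.

Yes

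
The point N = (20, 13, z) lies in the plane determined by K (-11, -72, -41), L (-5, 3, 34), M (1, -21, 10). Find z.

A normal to the plane is n = KL × KM = (0, 594, -594).
N lies in the plane iff n · KN = 0.
This gives (-594)z + (26136) = 0, so z = 44.

44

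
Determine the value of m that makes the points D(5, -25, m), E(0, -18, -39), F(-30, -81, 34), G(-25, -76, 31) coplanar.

-22

The points are coplanar iff DE · (DF × DG) = 0.
Expanding, this is linear in m: (-165)m + (-3630) = 0.
So m = -22.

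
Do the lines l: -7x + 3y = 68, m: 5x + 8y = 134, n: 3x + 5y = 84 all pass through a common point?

Yes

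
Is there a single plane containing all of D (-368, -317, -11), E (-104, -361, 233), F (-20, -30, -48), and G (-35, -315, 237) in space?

Yes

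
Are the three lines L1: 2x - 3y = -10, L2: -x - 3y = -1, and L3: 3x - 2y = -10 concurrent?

Intersecting L1 and L2: solving the 2×2 system gives (x, y) = (-3, 4/3).
Substitute into L3: (3)(-3) + (-2)(4/3) = -35/3.
But L3 requires -10 ≠ -35/3, so the three lines have no common point.

No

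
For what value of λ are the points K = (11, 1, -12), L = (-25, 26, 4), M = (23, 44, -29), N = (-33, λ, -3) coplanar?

The points are coplanar iff KL · (KM × KN) = 0.
Expanding, this is linear in λ: (-420)λ + (32760) = 0.
So λ = 78.

78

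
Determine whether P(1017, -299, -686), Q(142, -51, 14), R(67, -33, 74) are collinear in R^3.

No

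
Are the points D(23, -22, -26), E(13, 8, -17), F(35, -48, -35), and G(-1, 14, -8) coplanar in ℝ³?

No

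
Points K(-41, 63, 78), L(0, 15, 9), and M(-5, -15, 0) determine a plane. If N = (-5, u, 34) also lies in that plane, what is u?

55

Coplanarity requires KL · (KM × KN) = 0.
KL = (41, -48, -69), KM = (36, -78, -78); the triple product is linear in u with coefficient 714 and constant term -39270.
Setting it to zero: u = 55.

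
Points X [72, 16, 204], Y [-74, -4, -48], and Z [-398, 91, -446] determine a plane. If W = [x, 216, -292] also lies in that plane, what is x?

-392

A normal to the plane is n = XY × XZ = (31900, 23540, -20350).
W lies in the plane iff n · XW = 0.
This gives (31900)x + (12504800) = 0, so x = -392.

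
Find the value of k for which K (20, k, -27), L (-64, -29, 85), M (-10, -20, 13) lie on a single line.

Collinearity requires KL × KM = 0; each component is linear in k.
The x-component gives (72)k + (1080) = 0, so k = -15.
The remaining components then also vanish.

-15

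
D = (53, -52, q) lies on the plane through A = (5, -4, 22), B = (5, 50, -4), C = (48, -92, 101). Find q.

86

The plane through A, B, C has equation 1978x − 1118y − 2322z = -36722.
Substituting D: (-2322)q + (162970) = -36722, so q = 86.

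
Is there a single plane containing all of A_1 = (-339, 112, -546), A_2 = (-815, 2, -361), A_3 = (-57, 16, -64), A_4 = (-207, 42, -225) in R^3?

No

A normal to the plane through A_1, A_2, A_3 is n = A_1A_2 × A_1A_3 = (-35260, 281602, 76716).
The plane has equation n·P = 1605628. For A_4: n·A_4 = 1865004.
1865004 ≠ 1605628, so A_4 is off the plane.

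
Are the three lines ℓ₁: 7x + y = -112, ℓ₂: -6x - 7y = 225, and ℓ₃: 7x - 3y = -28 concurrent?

Yes

Intersecting ℓ₁ and ℓ₂: solving the 2×2 system gives (x, y) = (-13, -21).
Substitute into ℓ₃: (7)(-13) + (-3)(-21) = -28.
This equals -28, so (-13, -21) lies on all three lines and they are concurrent.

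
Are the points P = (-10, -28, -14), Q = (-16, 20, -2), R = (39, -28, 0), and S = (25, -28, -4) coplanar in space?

Yes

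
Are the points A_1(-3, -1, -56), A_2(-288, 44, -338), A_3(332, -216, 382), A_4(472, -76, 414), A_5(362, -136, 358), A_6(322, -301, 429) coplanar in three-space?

The plane through A_1, A_2, A_3 has normal n = A_1A_2 × A_1A_3 = (-40920, 30360, 46200) and equation n·P = -2494800.
Checking the remaining points: n·A_4 = -2494800, n·A_5 = -2402400, n·A_6 = -2494800.
Since n·A_5 = -2402400 ≠ -2494800, A_5 is off the plane and the points are not all coplanar.

No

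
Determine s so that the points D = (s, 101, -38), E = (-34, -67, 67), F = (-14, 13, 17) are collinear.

Collinearity requires DE × DF = 0; each component is linear in s.
The y-component gives (-50)s + (400) = 0, so s = 8.
The remaining components then also vanish.

8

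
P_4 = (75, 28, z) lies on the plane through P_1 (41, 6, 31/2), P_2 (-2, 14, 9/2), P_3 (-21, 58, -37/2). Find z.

A normal to the plane is n = P_1P_2 × P_1P_3 = (300, -780, -1740).
P_4 lies in the plane iff n · P_1P_4 = 0.
This gives (-1740)z + (20010) = 0, so z = 23/2.

23/2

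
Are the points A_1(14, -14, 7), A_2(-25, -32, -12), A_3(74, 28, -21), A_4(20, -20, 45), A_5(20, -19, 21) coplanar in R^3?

No

The plane through A_1, A_2, A_3 has normal n = A_1A_2 × A_1A_3 = (1302, -2232, -558) and equation n·P = 45570.
Checking the remaining points: n·A_4 = 45570, n·A_5 = 56730.
Since n·A_5 = 56730 ≠ 45570, A_5 is off the plane and the points are not all coplanar.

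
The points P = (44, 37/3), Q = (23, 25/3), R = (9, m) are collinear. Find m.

The three points are collinear iff det[PQ; PR] = 0.
This determinant is linear in m: (-21)m + (119) = 0, so m = 17/3.

17/3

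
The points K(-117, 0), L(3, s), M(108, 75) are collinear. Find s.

40

The three points are collinear iff det[KL; KM] = 0.
This determinant is linear in s: (-225)s + (9000) = 0, so s = 40.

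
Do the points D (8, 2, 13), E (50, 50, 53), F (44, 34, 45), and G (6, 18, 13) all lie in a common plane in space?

No

With D as base: DE = (42, 48, 40), DF = (36, 32, 32), DG = (-2, 16, 0).
DF × DG = (-512, -64, 640).
DE · (DF × DG) = 1024.
Since 1024 ≠ 0, the four points are not coplanar.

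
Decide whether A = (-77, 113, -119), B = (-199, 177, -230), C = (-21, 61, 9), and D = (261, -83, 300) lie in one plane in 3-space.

The four points are coplanar iff the 3×3 determinant with rows AB, AC, AD is zero.
Rows: (-122, 64, -111), (56, -52, 128), (338, -196, 419).
Expanding along the first row: (-122)(3300) − (64)(-19800) + (-111)(6600) = 132000.
Nonzero ⇒ not coplanar.

No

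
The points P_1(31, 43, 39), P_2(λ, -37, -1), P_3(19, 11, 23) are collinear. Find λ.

1

Direction P_1P_3 = (-12, -32, -16). From the y-coordinate of P_2, the parameter along the line is τ = (-37 − 43)/(-32) = 5/2.
Then λ = 31 + 5/2·(-12) = 1.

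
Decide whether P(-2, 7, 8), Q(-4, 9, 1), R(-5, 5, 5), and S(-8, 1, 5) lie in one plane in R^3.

With P as base: PQ = (-2, 2, -7), PR = (-3, -2, -3), PS = (-6, -6, -3).
PR × PS = (-12, 9, 6).
PQ · (PR × PS) = 0.
The scalar triple product vanishes, so the four points are coplanar.

Yes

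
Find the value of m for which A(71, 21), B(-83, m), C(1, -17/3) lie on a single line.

Collinearity: (B − A) must be parallel to (C − A) = (-70, -80/3).
Cross-multiplying the components: (m − 21)·(-70) = (-154)·(-80/3).
Solving gives m = -113/3.

-113/3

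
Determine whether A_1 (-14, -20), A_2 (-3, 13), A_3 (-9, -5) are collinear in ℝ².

Yes

A_1A_2 = (11, 33), A_1A_3 = (5, 15).
Twice the signed area of △A_1A_2A_3 is (11)(15) − (33)(5) = 0.
The triangle is degenerate (zero area), so the points are collinear.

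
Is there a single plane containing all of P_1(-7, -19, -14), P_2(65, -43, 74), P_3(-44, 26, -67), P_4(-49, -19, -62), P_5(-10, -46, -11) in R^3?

The plane through P_1, P_2, P_3 has normal n = P_1P_2 × P_1P_3 = (-2688, 560, 2352) and equation n·P = -24752.
Checking the remaining points: n·P_4 = -24752, n·P_5 = -24752.
All equal -24752, so all 5 points lie in one plane.

Yes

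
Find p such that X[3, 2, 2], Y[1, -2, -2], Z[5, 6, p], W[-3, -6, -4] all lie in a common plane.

Normal to plane XYW: n = (-8, 12, -8); plane equation n·P = -16.
Requiring n·Z = -16: (-8)p + (32) = -16.
So p = 6.

6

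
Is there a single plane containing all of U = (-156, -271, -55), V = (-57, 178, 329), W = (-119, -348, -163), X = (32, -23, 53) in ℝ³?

Yes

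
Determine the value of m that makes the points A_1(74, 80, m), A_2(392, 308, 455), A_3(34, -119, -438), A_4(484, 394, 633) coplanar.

Coplanarity ⇔ det[A_1A_2; A_1A_3; A_1A_4] = 0.
Expanding, this is linear in m: (-8496)m + (-84960) = 0.
So m = -10.

-10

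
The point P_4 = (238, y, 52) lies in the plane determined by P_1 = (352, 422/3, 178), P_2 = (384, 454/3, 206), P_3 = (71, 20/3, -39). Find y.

The plane through P_1, P_2, P_3 has equation (4312/3)x − 924y − (3872/3)z = 438680/3.
Substituting P_4: (-924)y + (824912/3) = 438680/3, so y = 418/3.

418/3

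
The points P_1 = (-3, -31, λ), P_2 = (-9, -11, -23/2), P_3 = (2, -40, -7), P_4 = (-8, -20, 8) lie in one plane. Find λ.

Coplanarity ⇔ det[P_1P_2; P_1P_3; P_1P_4] = 0.
Expanding, this is linear in λ: (70)λ + (-245) = 0.
So λ = 7/2.

7/2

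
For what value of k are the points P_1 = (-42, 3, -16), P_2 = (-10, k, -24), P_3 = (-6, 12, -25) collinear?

Direction P_1P_3 = (36, 9, -9). From the x-coordinate of P_2, the parameter along the line is τ = (-10 − (-42))/36 = 8/9.
Then k = 3 + 8/9·(9) = 11.

11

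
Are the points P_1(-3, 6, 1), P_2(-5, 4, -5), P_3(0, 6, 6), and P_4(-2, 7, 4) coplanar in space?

With P_1 as base: P_1P_2 = (-2, -2, -6), P_1P_3 = (3, 0, 5), P_1P_4 = (1, 1, 3).
P_1P_3 × P_1P_4 = (-5, -4, 3).
P_1P_2 · (P_1P_3 × P_1P_4) = 0.
The scalar triple product vanishes, so the four points are coplanar.

Yes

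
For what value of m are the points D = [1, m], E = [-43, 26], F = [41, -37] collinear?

-7

The three points are collinear iff det[DE; DF] = 0.
This determinant is linear in m: (84)m + (588) = 0, so m = -7.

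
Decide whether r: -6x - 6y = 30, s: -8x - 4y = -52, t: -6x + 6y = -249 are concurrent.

Intersecting r and s: solving the 2×2 system gives (x, y) = (18, -23).
Substitute into t: (-6)(18) + (6)(-23) = -246.
But t requires -249 ≠ -246, so the three lines have no common point.

No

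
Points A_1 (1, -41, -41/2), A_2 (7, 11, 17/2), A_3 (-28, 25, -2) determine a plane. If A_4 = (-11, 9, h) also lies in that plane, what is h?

The plane through A_1, A_2, A_3 has equation −952x − 952y + 1904z = -952.
Substituting A_4: (1904)h + (1904) = -952, so h = -3/2.

-3/2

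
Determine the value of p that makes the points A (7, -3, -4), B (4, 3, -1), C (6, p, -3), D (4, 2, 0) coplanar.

Normal to plane ABD: n = (9, 3, 3); plane equation n·P = 42.
Requiring n·C = 42: (3)p + (45) = 42.
So p = -1.

-1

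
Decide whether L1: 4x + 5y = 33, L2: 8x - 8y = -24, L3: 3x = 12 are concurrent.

No

Lines aᵢx + bᵢy = cᵢ with pairwise distinct directions are concurrent exactly when det[aᵢ bᵢ cᵢ] = 0.
Here the determinant is -432.
Nonzero, so no common point exists.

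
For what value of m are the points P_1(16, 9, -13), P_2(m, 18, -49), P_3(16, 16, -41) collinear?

16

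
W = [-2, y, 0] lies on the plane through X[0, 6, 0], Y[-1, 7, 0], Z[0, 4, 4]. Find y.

8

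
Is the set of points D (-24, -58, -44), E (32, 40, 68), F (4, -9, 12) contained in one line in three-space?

DE = (56, 98, 112), DF = (28, 49, 56).
DE × DF = (0, 0, 0).
The cross product vanishes, so the three points are collinear.

Yes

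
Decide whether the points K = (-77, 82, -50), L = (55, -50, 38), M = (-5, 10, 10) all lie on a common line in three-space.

No

KL = (132, -132, 88), KM = (72, -72, 60).
KL × KM = (-1584, -1584, 0).
The cross product is nonzero, so the points do not lie on one line.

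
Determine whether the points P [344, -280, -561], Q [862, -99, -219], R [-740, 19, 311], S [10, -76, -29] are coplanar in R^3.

No

The four points are coplanar iff the 3×3 determinant with rows PQ, PR, PS is zero.
Rows: (518, 181, 342), (-1084, 299, 872), (-334, 204, 532).
Expanding along the first row: (518)(-18820) − (181)(-285440) + (342)(-121270) = 441540.
Nonzero ⇒ not coplanar.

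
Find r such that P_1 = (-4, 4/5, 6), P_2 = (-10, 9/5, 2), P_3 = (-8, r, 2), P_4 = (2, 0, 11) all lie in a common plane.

Normal to plane P_1P_2P_4: n = (9/5, 6, -6/5); plane equation n·P = -48/5.
Requiring n·P_3 = -48/5: (6)r + (-84/5) = -48/5.
So r = 6/5.

6/5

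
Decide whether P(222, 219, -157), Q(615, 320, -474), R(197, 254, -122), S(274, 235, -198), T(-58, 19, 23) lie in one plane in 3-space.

Yes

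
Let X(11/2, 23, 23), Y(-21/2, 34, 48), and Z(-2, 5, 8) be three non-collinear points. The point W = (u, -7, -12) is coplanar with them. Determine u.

6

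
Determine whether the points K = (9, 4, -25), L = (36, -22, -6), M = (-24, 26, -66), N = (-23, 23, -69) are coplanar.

Yes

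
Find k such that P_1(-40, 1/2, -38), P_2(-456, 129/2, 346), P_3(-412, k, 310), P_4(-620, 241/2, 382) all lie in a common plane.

113/2

The points are coplanar iff P_1P_2 · (P_1P_3 × P_1P_4) = 0.
Expanding, this is linear in k: (48000)k + (-2712000) = 0.
So k = 113/2.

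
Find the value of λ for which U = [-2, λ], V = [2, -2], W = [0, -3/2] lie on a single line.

-1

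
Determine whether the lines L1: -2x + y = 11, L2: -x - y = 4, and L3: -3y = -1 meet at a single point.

Intersecting L1 and L2: solving the 2×2 system gives (x, y) = (-5, 1).
Substitute into L3: (0)(-5) + (-3)(1) = -3.
But L3 requires -1 ≠ -3, so the three lines have no common point.

No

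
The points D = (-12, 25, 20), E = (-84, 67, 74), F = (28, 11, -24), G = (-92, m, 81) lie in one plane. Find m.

The points are coplanar iff DE · (DF × DG) = 0.
Expanding, this is linear in m: (-1008)m + (71568) = 0.
So m = 71.

71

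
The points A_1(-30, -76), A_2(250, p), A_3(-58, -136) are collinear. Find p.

524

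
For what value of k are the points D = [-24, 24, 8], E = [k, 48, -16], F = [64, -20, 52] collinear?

Direction DF = (88, -44, 44). From the y-coordinate of E, the parameter along the line is τ = (48 − 24)/(-44) = -6/11.
Then k = (-24) + (-6/11)·(88) = -72.

-72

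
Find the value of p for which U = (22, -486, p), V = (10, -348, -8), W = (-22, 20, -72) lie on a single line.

16

Collinearity requires UV × UW = 0; each component is linear in p.
The x-component gives (368)p + (-5888) = 0, so p = 16.
The remaining components then also vanish.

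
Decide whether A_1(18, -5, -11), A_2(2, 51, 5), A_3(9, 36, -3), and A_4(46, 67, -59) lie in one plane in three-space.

With A_1 as base: A_1A_2 = (-16, 56, 16), A_1A_3 = (-9, 41, 8), A_1A_4 = (28, 72, -48).
A_1A_3 × A_1A_4 = (-2544, -208, -1796).
A_1A_2 · (A_1A_3 × A_1A_4) = 320.
Since 320 ≠ 0, the four points are not coplanar.

No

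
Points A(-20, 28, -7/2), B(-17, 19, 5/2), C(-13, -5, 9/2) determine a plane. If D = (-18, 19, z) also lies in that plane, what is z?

-1

Coplanarity requires AB · (AC × AD) = 0.
AB = (3, -9, 6), AC = (7, -33, 8); the triple product is linear in z with coefficient -36 and constant term -36.
Setting it to zero: z = -1.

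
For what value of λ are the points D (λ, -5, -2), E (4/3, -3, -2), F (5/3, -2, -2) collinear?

2/3

Collinearity requires DE × DF = 0; each component is linear in λ.
The z-component gives (-1)λ + (2/3) = 0, so λ = 2/3.
The remaining components then also vanish.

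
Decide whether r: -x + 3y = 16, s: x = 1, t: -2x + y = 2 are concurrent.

No

Intersecting r and s: solving the 2×2 system gives (x, y) = (1, 17/3).
Substitute into t: (-2)(1) + (1)(17/3) = 11/3.
But t requires 2 ≠ 11/3, so the three lines have no common point.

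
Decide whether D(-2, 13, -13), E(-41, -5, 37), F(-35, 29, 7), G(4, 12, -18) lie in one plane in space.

Yes

The four points are coplanar iff the 3×3 determinant with rows DE, DF, DG is zero.
Rows: (-39, -18, 50), (-33, 16, 20), (6, -1, -5).
Expanding along the first row: (-39)(-60) − (-18)(45) + (50)(-63) = 0.
Zero determinant ⇒ coplanar.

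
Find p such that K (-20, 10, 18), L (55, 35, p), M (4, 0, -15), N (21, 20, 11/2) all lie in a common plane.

6

Normal to plane KMN: n = (455, -1053, 650); plane equation n·P = -7930.
Requiring n·L = -7930: (650)p + (-11830) = -7930.
So p = 6.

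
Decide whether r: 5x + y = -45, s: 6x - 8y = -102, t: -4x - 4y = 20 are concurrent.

Intersecting r and s: solving the 2×2 system gives (x, y) = (-231/23, 120/23).
Substitute into t: (-4)(-231/23) + (-4)(120/23) = 444/23.
But t requires 20 ≠ 444/23, so the three lines have no common point.

No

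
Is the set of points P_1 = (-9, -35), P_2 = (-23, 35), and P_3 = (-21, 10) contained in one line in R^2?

No

P_1P_2 = (-14, 70), P_1P_3 = (-12, 45).
If collinear, P_1P_3 would be a scalar multiple of P_1P_2. But (-14)·(45) ≠ (70)·(-12) (difference 210), so they are not parallel; the points are not collinear.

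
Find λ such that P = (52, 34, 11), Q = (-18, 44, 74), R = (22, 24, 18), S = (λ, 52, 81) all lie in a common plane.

The points are coplanar iff PQ · (PR × PS) = 0.
Expanding, this is linear in λ: (700)λ + (8400) = 0.
So λ = -12.

-12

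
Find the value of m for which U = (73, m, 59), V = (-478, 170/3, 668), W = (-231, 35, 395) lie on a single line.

25/3

Direction VW = (247, -65/3, -273). From the x-coordinate of U, the parameter along the line is τ = (73 − (-478))/247 = 29/13.
Then m = 170/3 + 29/13·(-65/3) = 25/3.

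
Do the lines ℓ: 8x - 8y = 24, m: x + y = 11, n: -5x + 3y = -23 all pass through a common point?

Yes

The three lines meet at one point iff the augmented coefficient matrix [aᵢ bᵢ cᵢ] has rank < 3, i.e. its determinant vanishes.
Here the determinant is 0.
It vanishes, so the lines are concurrent at (7, 4).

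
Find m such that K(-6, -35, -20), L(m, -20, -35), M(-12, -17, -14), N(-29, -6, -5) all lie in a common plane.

Coplanarity ⇔ det[KL; KM; KN] = 0.
Expanding, this is linear in m: (96)m + (-3744) = 0.
So m = 39.

39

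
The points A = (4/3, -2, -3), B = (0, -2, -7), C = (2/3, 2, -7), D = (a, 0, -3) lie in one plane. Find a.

5/3

Normal to plane ABC: n = (16, -8/3, -16/3); plane equation n·P = 128/3.
Requiring n·D = 128/3: (16)a + (16) = 128/3.
So a = 5/3.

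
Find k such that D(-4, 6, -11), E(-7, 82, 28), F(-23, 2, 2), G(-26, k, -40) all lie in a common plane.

-90

Normal to plane DEF: n = (1144, -702, 1456); plane equation n·P = -24804.
Requiring n·G = -24804: (-702)k + (-87984) = -24804.
So k = -90.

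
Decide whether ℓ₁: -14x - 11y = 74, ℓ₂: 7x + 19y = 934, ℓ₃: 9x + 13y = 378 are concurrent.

No

Intersecting ℓ₁ and ℓ₂: solving the 2×2 system gives (x, y) = (-11680/189, 1942/27).
Substitute into ℓ₃: (9)(-11680/189) + (13)(1942/27) = 71602/189.
But ℓ₃ requires 378 ≠ 71602/189, so the three lines have no common point.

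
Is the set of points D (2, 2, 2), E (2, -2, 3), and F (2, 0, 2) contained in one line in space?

No

DE = (0, -4, 1), DF = (0, -2, 0).
Comparing components 2 and 3: (-4)(0) − (1)(-2) = 2 ≠ 0, so DE and DF are not parallel and the points are not collinear.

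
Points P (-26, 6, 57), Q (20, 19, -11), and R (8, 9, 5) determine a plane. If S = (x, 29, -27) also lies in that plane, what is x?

The plane through P, Q, R has equation −472x + 80y − 304z = -4576.
Substituting S: (-472)x + (10528) = -4576, so x = 32.

32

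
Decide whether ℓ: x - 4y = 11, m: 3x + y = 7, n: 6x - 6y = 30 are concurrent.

Intersecting ℓ and m: solving the 2×2 system gives (x, y) = (3, -2).
Substitute into n: (6)(3) + (-6)(-2) = 30.
This equals 30, so (3, -2) lies on all three lines and they are concurrent.

Yes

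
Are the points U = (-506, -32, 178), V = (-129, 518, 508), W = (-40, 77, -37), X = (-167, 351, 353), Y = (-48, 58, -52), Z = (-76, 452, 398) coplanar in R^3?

The plane through U, V, W has normal n = UV × UW = (-154220, 234835, -215207) and equation n·P = 32213754.
Checking the remaining points: n·X = 32213754, n·Y = 32213754, n·Z = 32213754.
All equal 32213754, so all 6 points lie in one plane.

Yes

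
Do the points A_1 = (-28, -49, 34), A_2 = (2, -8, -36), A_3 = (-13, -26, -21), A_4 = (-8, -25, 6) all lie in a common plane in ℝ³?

No

With A_1 as base: A_1A_2 = (30, 41, -70), A_1A_3 = (15, 23, -55), A_1A_4 = (20, 24, -28).
A_1A_3 × A_1A_4 = (676, -680, -100).
A_1A_2 · (A_1A_3 × A_1A_4) = -600.
Since -600 ≠ 0, the four points are not coplanar.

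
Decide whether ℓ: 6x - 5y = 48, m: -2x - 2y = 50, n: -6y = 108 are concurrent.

The three lines meet at one point iff the augmented coefficient matrix [aᵢ bᵢ cᵢ] has rank < 3, i.e. its determinant vanishes.
Here the determinant is 0.
It vanishes, so the lines are concurrent at (-7, -18).

Yes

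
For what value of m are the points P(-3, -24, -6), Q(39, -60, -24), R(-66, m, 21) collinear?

30

Direction PQ = (42, -36, -18). From the x-coordinate of R, the parameter along the line is τ = (-66 − (-3))/42 = -3/2.
Then m = (-24) + (-3/2)·(-36) = 30.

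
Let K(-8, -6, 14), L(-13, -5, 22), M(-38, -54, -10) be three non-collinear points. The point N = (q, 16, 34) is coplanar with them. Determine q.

-1

A normal to the plane is n = KL × KM = (360, -360, 270).
N lies in the plane iff n · KN = 0.
This gives (360)q + (360) = 0, so q = -1.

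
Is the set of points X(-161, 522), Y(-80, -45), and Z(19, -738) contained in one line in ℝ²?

Yes

XY = (81, -567), XZ = (180, -1260).
det[XY; XZ] = (81)(-1260) − (-567)(180) = 0.
The determinant is zero, so the points are collinear.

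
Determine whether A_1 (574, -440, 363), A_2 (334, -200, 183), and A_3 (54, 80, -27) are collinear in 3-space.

Yes

A_1A_2 = (-240, 240, -180), A_1A_3 = (-520, 520, -390).
A_1A_2 × A_1A_3 = (0, 0, 0).
The cross product vanishes, so the three points are collinear.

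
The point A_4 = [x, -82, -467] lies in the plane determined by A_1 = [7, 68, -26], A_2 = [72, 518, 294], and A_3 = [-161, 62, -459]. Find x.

-145

Coplanarity requires A_1A_2 · (A_1A_3 × A_1A_4) = 0.
A_1A_2 = (65, 450, 320), A_1A_3 = (-168, -6, -433); the triple product is linear in x with coefficient -192930 and constant term -27974850.
Setting it to zero: x = -145.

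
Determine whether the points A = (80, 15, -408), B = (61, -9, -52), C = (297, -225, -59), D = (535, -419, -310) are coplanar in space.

No

The four points are coplanar iff the 3×3 determinant with rows AB, AC, AD is zero.
Rows: (-19, -24, 356), (217, -240, 349), (455, -434, 98).
Expanding along the first row: (-19)(127946) − (-24)(-137529) + (356)(15022) = -383838.
Nonzero ⇒ not coplanar.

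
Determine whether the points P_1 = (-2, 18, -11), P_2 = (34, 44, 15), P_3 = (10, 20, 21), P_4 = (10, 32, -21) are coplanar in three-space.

The four points are coplanar iff the 3×3 determinant with rows P_1P_2, P_1P_3, P_1P_4 is zero.
Rows: (36, 26, 26), (12, 2, 32), (12, 14, -10).
Expanding along the first row: (36)(-468) − (26)(-504) + (26)(144) = 0.
Zero determinant ⇒ coplanar.

Yes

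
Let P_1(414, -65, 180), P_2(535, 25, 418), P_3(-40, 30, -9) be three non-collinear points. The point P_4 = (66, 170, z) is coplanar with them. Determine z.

The plane through P_1, P_2, P_3 has equation −39620x − 85183y + 52355z = -1441885.
Substituting P_4: (52355)z + (-17096030) = -1441885, so z = 299.

299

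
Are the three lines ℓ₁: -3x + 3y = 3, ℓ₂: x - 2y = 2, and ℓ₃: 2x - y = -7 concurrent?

No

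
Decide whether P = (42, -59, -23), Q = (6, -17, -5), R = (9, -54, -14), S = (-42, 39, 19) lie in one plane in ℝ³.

Yes

A normal to the plane through P, Q, R is n = PQ × PR = (288, -270, 1206).
The plane has equation n·X = 288. For S: n·S = 288.
Equal, so S lies in the plane and all four are coplanar.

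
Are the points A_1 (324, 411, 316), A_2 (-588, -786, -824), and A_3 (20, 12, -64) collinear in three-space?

Yes

A_1A_2 = (-912, -1197, -1140), A_1A_3 = (-304, -399, -380).
Each component of A_1A_3 is 1/3 times the corresponding component of A_1A_2, so A_1A_3 = 1/3·A_1A_2 and the points are collinear.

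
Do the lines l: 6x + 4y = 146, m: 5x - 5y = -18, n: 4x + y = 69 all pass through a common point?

Lines aᵢx + bᵢy = cᵢ with pairwise distinct directions are concurrent exactly when det[aᵢ bᵢ cᵢ] = 0.
Here the determinant is 20.
Nonzero, so no common point exists.

No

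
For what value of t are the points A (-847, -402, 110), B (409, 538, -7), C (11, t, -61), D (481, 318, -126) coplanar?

Coplanarity ⇔ det[AB; AC; AD] = 0.
Expanding, this is linear in t: (-141040)t + (2538720) = 0.
So t = 18.

18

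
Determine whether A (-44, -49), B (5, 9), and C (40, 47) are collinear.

No

AB = (49, 58), AC = (84, 96).
det[AB; AC] = (49)(96) − (58)(84) = -168.
The determinant is nonzero, so they are not collinear.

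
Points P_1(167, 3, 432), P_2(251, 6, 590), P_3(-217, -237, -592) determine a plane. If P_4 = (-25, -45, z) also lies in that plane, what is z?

16

A normal to the plane is n = P_1P_2 × P_1P_3 = (34848, 25344, -19008).
P_4 lies in the plane iff n · P_1P_4 = 0.
This gives (-19008)z + (304128) = 0, so z = 16.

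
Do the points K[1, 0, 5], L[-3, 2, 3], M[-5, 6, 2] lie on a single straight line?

No

KL = (-4, 2, -2), KM = (-6, 6, -3).
KL × KM = (6, 0, -12).
The cross product is nonzero, so the points do not lie on one line.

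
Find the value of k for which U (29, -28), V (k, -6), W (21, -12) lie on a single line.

18

The three points are collinear iff det[UV; UW] = 0.
This determinant is linear in k: (16)k + (-288) = 0, so k = 18.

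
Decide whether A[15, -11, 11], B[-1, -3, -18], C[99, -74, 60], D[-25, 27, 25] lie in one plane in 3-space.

The four points are coplanar iff the 3×3 determinant with rows AB, AC, AD is zero.
Rows: (-16, 8, -29), (84, -63, 49), (-40, 38, 14).
Expanding along the first row: (-16)(-2744) − (8)(3136) + (-29)(672) = -672.
Nonzero ⇒ not coplanar.

No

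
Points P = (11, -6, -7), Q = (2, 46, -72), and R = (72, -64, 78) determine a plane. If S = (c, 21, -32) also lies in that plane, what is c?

42

The plane through P, Q, R has equation 650x − 3200y − 2650z = 44900.
Substituting S: (650)c + (17600) = 44900, so c = 42.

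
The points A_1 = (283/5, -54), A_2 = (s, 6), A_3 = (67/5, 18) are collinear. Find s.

Collinearity: (A_2 − A_1) must be parallel to (A_3 − A_1) = (-216/5, 72).
Cross-multiplying the components: (s − 283/5)·(72) = (60)·(-216/5).
Solving gives s = 103/5.

103/5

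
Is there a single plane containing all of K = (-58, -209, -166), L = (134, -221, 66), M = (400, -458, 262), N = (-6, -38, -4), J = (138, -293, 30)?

Yes

The plane through K, L, M has normal n = KL × KM = (52632, 24080, -42312) and equation n·P = -1061584.
Checking the remaining points: n·N = -1061584, n·J = -1061584.
All equal -1061584, so all 5 points lie in one plane.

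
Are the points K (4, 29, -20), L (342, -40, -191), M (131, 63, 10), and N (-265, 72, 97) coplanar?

No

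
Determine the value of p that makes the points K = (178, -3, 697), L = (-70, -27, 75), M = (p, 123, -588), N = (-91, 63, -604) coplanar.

43

Normal to plane KLN: n = (72276, -155330, -22824); plane equation n·P = -2577210.
Requiring n·M = -2577210: (72276)p + (-5685078) = -2577210.
So p = 43.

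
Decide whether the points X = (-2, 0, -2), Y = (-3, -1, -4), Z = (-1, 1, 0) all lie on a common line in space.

Yes

XY = (-1, -1, -2), XZ = (1, 1, 2).
XY × XZ = (0, 0, 0).
The cross product vanishes, so the three points are collinear.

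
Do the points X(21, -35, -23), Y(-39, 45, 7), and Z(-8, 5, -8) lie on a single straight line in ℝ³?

XY = (-60, 80, 30), XZ = (-29, 40, 15).
Comparing components 3 and 1: (30)(-29) − (-60)(15) = 30 ≠ 0, so XY and XZ are not parallel and the points are not collinear.

No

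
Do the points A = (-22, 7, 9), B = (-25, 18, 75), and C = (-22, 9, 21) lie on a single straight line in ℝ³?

No

AB = (-3, 11, 66), AC = (0, 2, 12).
AB × AC = (0, 36, -6).
The cross product is nonzero, so the points do not lie on one line.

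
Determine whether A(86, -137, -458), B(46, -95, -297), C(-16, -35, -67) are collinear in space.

AB = (-40, 42, 161), AC = (-102, 102, 391).
AB × AC = (0, -782, 204).
The cross product is nonzero, so the points do not lie on one line.

No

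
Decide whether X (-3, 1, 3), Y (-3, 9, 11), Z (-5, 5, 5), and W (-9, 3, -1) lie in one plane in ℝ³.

Yes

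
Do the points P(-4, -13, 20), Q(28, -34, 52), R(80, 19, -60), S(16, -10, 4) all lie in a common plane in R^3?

No

With P as base: PQ = (32, -21, 32), PR = (84, 32, -80), PS = (20, 3, -16).
PR × PS = (-272, -256, -388).
PQ · (PR × PS) = -15744.
Since -15744 ≠ 0, the four points are not coplanar.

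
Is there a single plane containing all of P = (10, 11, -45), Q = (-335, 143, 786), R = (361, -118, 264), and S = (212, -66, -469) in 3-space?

Yes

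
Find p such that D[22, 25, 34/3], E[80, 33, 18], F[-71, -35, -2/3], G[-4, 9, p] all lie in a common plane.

The points are coplanar iff DE · (DF × DG) = 0.
Expanding, this is linear in p: (-2736)p + (21888) = 0.
So p = 8.

8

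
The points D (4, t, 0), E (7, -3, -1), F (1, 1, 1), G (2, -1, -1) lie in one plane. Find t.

-1

Coplanarity ⇔ det[DE; DF; DG] = 0.
Expanding, this is linear in t: (10)t + (10) = 0.
So t = -1.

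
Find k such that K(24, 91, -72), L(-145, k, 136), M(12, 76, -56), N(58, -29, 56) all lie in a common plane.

-104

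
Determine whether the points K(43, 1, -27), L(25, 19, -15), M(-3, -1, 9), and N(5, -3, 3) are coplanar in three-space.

The four points are coplanar iff the 3×3 determinant with rows KL, KM, KN is zero.
Rows: (-18, 18, 12), (-46, -2, 36), (-38, -4, 30).
Expanding along the first row: (-18)(84) − (18)(-12) + (12)(108) = 0.
Zero determinant ⇒ coplanar.

Yes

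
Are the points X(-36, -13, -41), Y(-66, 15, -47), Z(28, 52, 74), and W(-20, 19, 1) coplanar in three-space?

No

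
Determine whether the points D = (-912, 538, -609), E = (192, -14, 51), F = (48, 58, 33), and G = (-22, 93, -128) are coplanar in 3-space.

Yes

With D as base: DE = (1104, -552, 660), DF = (960, -480, 642), DG = (890, -445, 481).
DF × DG = (54810, 109620, 0).
DE · (DF × DG) = 0.
The scalar triple product vanishes, so the four points are coplanar.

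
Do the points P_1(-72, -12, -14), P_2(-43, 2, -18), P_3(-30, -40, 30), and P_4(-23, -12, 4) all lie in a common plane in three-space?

The four points are coplanar iff the 3×3 determinant with rows P_1P_2, P_1P_3, P_1P_4 is zero.
Rows: (29, 14, -4), (42, -28, 44), (49, 0, 18).
Expanding along the first row: (29)(-504) − (14)(-1400) + (-4)(1372) = -504.
Nonzero ⇒ not coplanar.

No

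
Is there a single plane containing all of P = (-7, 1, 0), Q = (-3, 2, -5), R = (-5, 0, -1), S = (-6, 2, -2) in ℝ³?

Yes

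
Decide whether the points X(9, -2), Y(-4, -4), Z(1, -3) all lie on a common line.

No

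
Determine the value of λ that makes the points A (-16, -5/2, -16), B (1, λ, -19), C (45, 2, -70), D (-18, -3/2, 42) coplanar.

-1

Normal to plane ACD: n = (315, -3430, 70); plane equation n·P = 2415.
Requiring n·B = 2415: (-3430)λ + (-1015) = 2415.
So λ = -1.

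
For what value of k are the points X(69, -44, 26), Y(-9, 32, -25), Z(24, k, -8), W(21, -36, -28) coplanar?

-8

Normal to plane XYW: n = (-3696, -1764, 3024); plane equation n·P = -98784.
Requiring n·Z = -98784: (-1764)k + (-112896) = -98784.
So k = -8.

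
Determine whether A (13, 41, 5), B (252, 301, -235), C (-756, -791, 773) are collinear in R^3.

No

AB = (239, 260, -240), AC = (-769, -832, 768).
AB × AC = (0, 1008, 1092).
The cross product is nonzero, so the points do not lie on one line.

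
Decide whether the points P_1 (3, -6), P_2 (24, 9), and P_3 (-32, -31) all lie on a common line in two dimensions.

Yes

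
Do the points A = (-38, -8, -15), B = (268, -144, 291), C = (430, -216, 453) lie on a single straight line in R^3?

Yes

AB = (306, -136, 306), AC = (468, -208, 468).
Each component of AC is 26/17 times the corresponding component of AB, so AC = 26/17·AB and the points are collinear.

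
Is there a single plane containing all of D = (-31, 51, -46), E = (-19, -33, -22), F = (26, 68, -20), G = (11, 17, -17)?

Yes

With D as base: DE = (12, -84, 24), DF = (57, 17, 26), DG = (42, -34, 29).
DF × DG = (1377, -561, -2652).
DE · (DF × DG) = 0.
The scalar triple product vanishes, so the four points are coplanar.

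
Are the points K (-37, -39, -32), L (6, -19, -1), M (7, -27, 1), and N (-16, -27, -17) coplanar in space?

With K as base: KL = (43, 20, 31), KM = (44, 12, 33), KN = (21, 12, 15).
KM × KN = (-216, 33, 276).
KL · (KM × KN) = -72.
Since -72 ≠ 0, the four points are not coplanar.

No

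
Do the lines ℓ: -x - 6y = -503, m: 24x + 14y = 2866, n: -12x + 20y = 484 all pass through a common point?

No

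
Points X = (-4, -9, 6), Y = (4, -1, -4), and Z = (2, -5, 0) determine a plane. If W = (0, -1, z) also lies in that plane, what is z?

A normal to the plane is n = XY × XZ = (-8, -12, -16).
W lies in the plane iff n · XW = 0.
This gives (-16)z + (-32) = 0, so z = -2.

-2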